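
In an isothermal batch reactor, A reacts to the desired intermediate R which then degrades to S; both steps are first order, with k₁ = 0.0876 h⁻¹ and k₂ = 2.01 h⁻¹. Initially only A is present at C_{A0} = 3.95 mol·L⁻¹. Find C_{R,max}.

0.149 mol·L⁻¹

For a first-order series the maximum intermediate yield is C_{R,max}/C_{A0} = (k₁/k₂)^[k₂/(k₂−k₁)].
= (0.0876/2.01)^(2.01/(2.01−0.0876)) = (0.04358)^(1.046) = 0.03778.
C_{R,max} = 0.03778×3.95 = 0.149 mol·L⁻¹.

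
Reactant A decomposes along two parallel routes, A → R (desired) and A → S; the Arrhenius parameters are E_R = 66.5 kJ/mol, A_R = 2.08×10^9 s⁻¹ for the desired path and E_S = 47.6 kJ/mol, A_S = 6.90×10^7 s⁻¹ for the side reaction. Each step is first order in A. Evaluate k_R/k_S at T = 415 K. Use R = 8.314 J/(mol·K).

0.126

Since both paths have the same order in A, the concentration cancels and S_{R/S} = k_R/k_S = (A_R/A_S)·exp[(E_S−E_R)/(RT)].
(E_S−E_R)/(RT) = (47.6−66.5)×10³/(8.314×415) = -18900/3450 = -5.478.
k_R/k_S = (2.08×10^9/6.90×10^7)·exp(-5.478) = 30.14 × 0.004179 = 0.126.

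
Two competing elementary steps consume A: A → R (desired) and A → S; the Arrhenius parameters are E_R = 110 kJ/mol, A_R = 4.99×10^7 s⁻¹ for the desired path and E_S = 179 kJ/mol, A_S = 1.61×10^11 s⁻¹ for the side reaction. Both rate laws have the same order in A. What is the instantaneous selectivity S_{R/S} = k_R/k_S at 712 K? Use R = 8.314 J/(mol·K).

35.8

Since both paths have the same order in A, the concentration cancels and S_{R/S} = k_R/k_S = (A_R/A_S)·exp[(E_S−E_R)/(RT)].
(E_S−E_R)/(RT) = (179−110)×10³/(8.314×712) = 69000/5920 = 11.66.
k_R/k_S = (4.99×10^7/1.61×10^11)·exp(11.66) = 3.099×10^-4 × 1.154×10^5 = 35.8.
Since E_R < E_S, lowering the temperature improves selectivity toward R.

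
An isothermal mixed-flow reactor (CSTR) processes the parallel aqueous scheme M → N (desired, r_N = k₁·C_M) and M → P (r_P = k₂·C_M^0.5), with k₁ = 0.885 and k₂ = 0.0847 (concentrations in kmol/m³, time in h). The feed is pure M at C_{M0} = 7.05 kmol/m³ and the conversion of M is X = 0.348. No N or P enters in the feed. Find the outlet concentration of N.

2.35 kmol/m³

Exit C_M = C_{M0}(1−X) = 7.05×0.652 = 4.597 kmol/m³.
A CSTR operates uniformly at the exit composition, giving r_N = 4.068 and r_P = 0.1816 (each k·C_M^n at C_M = 4.597).
Fraction of consumed M going to N: r_N/(r_N+r_P) = 0.9573.
C_N = 0.9573·C_{M0}·X = 0.9573×7.05×0.348 = 2.35 kmol/m³.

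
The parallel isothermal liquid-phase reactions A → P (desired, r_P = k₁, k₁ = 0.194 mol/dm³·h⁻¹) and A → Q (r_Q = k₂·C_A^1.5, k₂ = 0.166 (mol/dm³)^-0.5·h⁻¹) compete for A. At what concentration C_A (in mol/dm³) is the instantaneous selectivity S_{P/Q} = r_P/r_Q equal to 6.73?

0.311 mol/dm³

S_{P/Q} = (k₁/k₂)·C_A^-1.5 ⇒ C_A = (S·k₂/k₁)^(1/(-1.5)).
= (6.73×0.166/0.194)^(-0.6667) = (5.759)^(-0.6667) = 0.311 mol/dm³.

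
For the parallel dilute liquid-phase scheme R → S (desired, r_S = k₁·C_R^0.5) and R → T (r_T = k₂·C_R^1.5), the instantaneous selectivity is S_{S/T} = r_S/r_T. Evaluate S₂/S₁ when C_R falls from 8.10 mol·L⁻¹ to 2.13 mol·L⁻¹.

S_{S/T} = (k₁/k₂)·C_R⁻¹, so S₂/S₁ = (C_{R,2}/C_{R,1})⁻¹.
= 8.10/2.13 = 3.80.

3.80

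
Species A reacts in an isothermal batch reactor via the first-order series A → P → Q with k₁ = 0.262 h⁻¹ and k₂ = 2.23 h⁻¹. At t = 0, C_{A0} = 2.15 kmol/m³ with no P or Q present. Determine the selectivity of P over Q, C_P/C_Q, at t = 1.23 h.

The intermediate concentration in a first-order A→B→C sequence is C_P = k₁C_{A0}(e^(−k₁t) − e^(−k₂t))/(k₂−k₁).
e^(−k₁t) = e^(−0.262×1.23) = e^(−0.3223) = 0.7245; e^(−k₂t) = e^(−2.743) = 0.06438.
C_P = 0.262×2.15/(2.23−0.262) × (0.7245−0.06438) = 0.2862×0.6601 = 0.1889 kmol/m³.
C_A = C_{A0}e^(−k₁t) = 1.558 kmol/m³, so C_Q = C_{A0}−C_A−C_P = 0.4034 kmol/m³; C_P/C_Q = 0.468.

0.468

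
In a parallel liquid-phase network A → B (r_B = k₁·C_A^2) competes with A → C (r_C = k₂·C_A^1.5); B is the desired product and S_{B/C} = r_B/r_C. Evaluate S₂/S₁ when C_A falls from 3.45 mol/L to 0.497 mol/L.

S_{B/C} = (k₁/k₂)·C_A^0.5, so S₂/S₁ = (C_{A,2}/C_{A,1})^0.5.
= (0.497/3.45)^0.5 = (0.1441)^0.5 = 0.380.
Selectivity toward B falls as C_A falls — high-concentration operation is favoured.

0.380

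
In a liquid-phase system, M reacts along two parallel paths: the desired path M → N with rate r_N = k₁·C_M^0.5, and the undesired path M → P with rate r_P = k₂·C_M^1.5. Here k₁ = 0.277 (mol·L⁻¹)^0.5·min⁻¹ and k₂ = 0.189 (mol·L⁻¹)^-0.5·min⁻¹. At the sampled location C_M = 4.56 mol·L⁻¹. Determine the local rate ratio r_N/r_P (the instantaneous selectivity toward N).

0.321

S_{N/P} = r_N/r_P = (k₁·C_M^0.5)/(k₂·C_M^1.5) = (k₁/k₂)·C_M⁻¹.
= (0.277×4.560^0.5) / (0.189×4.560^1.5) = 0.5915/1.840 = 0.321.
The undesired path is higher order in M, so low C_M (CSTR or dilute feed) favours N.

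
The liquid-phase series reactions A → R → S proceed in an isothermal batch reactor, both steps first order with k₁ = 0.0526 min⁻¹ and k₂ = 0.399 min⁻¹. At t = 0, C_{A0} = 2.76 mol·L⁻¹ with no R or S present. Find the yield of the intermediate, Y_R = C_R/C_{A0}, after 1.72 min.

0.0623

The intermediate concentration in a first-order A→B→C sequence is C_R = k₁C_{A0}(e^(−k₁t) − e^(−k₂t))/(k₂−k₁).
e^(−k₁t) = e^(−0.0526×1.72) = e^(−0.09047) = 0.9135; e^(−k₂t) = e^(−0.6863) = 0.5034.
C_R = 0.0526×2.76/(0.399−0.0526) × (0.9135−0.5034) = 0.4191×0.4101 = 0.1719 mol·L⁻¹.
Y_R = C_R/C_{A0} = 0.1719/2.76 = 0.0623.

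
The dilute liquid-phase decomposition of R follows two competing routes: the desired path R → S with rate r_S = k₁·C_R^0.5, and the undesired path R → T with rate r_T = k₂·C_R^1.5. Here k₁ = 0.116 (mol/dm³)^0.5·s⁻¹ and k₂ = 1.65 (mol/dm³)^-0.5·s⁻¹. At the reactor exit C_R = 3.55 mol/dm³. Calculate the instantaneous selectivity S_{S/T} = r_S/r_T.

S_{S/T} = r_S/r_T = (k₁·C_R^0.5)/(k₂·C_R^1.5) = (k₁/k₂)·C_R⁻¹.
= (0.116×3.550^0.5) / (1.65×3.550^1.5) = 0.2186/11.04 = 0.0198.
The undesired path is higher order in R, so low C_R (CSTR or dilute feed) favours S.

0.0198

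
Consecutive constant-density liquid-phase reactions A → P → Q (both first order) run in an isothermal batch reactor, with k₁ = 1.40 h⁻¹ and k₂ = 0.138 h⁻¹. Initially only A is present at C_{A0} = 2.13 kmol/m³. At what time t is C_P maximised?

Setting dC_P/dt = 0 gives t_opt = ln(k₂/k₁)/(k₂−k₁).
= ln(0.138/1.40)/(0.138−1.40) = ln(0.09857)/-1.262 = -2.317/-1.262 = 1.84 h.

1.84 h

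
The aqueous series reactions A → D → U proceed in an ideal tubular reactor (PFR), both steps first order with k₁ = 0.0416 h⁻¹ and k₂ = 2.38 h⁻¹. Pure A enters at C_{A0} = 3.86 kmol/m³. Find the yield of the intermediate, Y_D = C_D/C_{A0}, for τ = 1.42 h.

0.0162

The intermediate concentration in a first-order A→B→C sequence is C_D = k₁C_{A0}(e^(−k₁τ) − e^(−k₂τ))/(k₂−k₁).
e^(−k₁τ) = e^(−0.0416×1.42) = e^(−0.05907) = 0.9426; e^(−k₂τ) = e^(−3.380) = 0.03406.
C_D = 0.0416×3.86/(2.38−0.0416) × (0.9426−0.03406) = 0.06867×0.9086 = 0.06239 kmol/m³.
Y_D = C_D/C_{A0} = 0.06239/3.86 = 0.0162.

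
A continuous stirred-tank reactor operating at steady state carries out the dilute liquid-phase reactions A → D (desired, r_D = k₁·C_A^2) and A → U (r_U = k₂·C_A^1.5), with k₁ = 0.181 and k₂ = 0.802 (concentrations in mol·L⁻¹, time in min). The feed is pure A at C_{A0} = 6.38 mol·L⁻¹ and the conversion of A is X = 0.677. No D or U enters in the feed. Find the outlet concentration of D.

1.06 mol·L⁻¹

Exit C_A = C_{A0}(1−X) = 6.38×0.323 = 2.061 mol·L⁻¹.
A CSTR operates uniformly at the exit composition, giving r_D = 0.7686 and r_U = 2.373 (each k·C_A^n at C_A = 2.061).
Fraction of consumed A going to D: r_D/(r_D+r_U) = 0.2447.
C_D = 0.2447·C_{A0}·X = 0.2447×6.38×0.677 = 1.06 mol·L⁻¹.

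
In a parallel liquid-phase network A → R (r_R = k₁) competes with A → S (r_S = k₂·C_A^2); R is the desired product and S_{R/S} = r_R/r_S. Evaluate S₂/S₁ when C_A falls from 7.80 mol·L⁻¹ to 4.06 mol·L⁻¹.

S_{R/S} = (k₁/k₂)·C_A^-2, so S₂/S₁ = (C_{A,2}/C_{A,1})^-2.
= (4.06/7.80)^(-2) = (0.5205)^(-2) = 3.69.
Selectivity toward R rises as C_A falls — low-concentration operation is favoured.

3.69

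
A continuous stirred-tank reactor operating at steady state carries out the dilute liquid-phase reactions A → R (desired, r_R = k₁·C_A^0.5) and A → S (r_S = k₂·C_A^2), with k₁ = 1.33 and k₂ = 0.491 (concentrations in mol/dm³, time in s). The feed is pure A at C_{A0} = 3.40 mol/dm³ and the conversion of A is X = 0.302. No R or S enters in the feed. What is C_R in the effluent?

0.437 mol/dm³

Exit C_A = C_{A0}(1−X) = 3.40×0.698 = 2.373 mol/dm³.
In a CSTR the entire volume is at exit conditions, so r_R = 1.33×2.373^0.5 = 2.049 and r_S = 0.491×2.373^2 = 2.765.
Fraction of consumed A going to R: r_R/(r_R+r_S) = 0.4256.
C_R = 0.4256·C_{A0}·X = 0.4256×3.40×0.302 = 0.437 mol/dm³.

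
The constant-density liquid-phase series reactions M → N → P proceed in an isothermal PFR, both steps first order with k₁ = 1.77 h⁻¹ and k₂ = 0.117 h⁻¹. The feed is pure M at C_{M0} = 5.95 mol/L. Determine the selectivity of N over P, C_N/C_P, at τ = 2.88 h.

3.21

The intermediate concentration in a first-order A→B→C sequence is C_N = k₁C_{M0}(e^(−k₁τ) − e^(−k₂τ))/(k₂−k₁).
e^(−k₁τ) = e^(−1.77×2.88) = e^(−5.098) = 0.006111; e^(−k₂τ) = e^(−0.3370) = 0.7139.
C_N = 1.77×5.95/(0.117−1.77) × (0.006111−0.7139) = (-6.371)×(-0.7078) = 4.510 mol/L.
C_M = C_{M0}e^(−k₁τ) = 0.03636 mol/L, so C_P = C_{M0}−C_M−C_N = 1.404 mol/L; C_N/C_P = 3.21.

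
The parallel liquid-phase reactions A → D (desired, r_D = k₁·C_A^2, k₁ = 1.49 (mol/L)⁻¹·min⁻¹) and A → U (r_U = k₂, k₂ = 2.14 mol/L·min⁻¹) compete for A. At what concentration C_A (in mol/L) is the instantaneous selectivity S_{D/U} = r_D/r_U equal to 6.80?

3.13 mol/L

S_{D/U} = (k₁/k₂)·C_A^2 ⇒ C_A = (S·k₂/k₁)^(0.5).
= (6.80×2.14/1.49)^(0.5) = (9.766)^(0.5) = 3.13 mol/L.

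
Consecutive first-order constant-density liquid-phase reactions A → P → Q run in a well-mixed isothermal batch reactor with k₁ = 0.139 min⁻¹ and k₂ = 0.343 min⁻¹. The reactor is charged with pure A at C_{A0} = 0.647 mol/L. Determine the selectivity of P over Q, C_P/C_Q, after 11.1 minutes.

0.199

Solving the coupled first-order balances gives C_P(t) = [k₁/(k₂−k₁)]·C_{A0}·(e^(−k₁t) − e^(−k₂t)).
e^(−k₁t) = e^(−0.139×11.1) = e^(−1.543) = 0.2138; e^(−k₂t) = e^(−3.807) = 0.02221.
C_P = 0.139×0.647/(0.343−0.139) × (0.2138−0.02221) = 0.4408×0.1916 = 0.08445 mol/L.
C_A = C_{A0}e^(−k₁t) = 0.1383 mol/L, so C_Q = C_{A0}−C_A−C_P = 0.4243 mol/L; C_P/C_Q = 0.199.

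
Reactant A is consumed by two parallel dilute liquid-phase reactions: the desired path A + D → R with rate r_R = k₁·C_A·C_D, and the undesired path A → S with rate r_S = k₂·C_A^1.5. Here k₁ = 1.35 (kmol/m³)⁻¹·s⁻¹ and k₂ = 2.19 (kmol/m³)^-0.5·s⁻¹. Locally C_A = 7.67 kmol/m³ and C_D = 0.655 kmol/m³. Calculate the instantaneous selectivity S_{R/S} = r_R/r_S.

S_{R/S} = r_R/r_S = (k₁·C_A·C_D)/(k₂·C_A^1.5) = (k₁/k₂)·C_A^-0.5·C_D.
= (1.35×7.670×0.6550) / (2.19×7.670^1.5) = 6.782/46.52 = 0.146.

0.146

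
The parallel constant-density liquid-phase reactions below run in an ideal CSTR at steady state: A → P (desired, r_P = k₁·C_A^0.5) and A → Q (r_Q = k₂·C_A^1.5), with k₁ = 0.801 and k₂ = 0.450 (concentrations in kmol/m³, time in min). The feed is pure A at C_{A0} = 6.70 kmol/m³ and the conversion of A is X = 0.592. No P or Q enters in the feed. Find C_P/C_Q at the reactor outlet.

0.651

Exit C_A = C_{A0}(1−X) = 6.70×0.408 = 2.734 kmol/m³.
In a CSTR the entire volume is at exit conditions, so r_P = 0.801×2.734^0.5 = 1.324 and r_Q = 0.450×2.734^1.5 = 2.034.
Overall selectivity = C_P/C_Q = r_Pτ/(r_Qτ) = r_P/r_Q = 0.651.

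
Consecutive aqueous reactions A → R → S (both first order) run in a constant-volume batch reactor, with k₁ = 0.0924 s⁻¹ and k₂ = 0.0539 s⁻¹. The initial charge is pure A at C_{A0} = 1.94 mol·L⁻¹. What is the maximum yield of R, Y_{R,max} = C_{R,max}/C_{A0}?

0.470

At the optimum, C_{R,max}/C_{A0} = (k₁/k₂)^[k₂/(k₂−k₁)].
= (0.0924/0.0539)^(0.0539/(0.0539−0.0924)) = (1.714)^(-1.400) = 0.4702.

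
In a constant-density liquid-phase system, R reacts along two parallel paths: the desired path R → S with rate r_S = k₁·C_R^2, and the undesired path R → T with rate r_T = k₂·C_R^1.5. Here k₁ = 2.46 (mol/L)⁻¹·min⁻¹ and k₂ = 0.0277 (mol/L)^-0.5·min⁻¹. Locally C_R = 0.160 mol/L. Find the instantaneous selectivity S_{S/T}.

S_{S/T} = r_S/r_T = (k₁·C_R^2)/(k₂·C_R^1.5) = (k₁/k₂)·C_R^0.5.
= (2.46×0.1600^2) / (0.0277×0.1600^1.5) = 0.06298/0.001773 = 35.5.

35.5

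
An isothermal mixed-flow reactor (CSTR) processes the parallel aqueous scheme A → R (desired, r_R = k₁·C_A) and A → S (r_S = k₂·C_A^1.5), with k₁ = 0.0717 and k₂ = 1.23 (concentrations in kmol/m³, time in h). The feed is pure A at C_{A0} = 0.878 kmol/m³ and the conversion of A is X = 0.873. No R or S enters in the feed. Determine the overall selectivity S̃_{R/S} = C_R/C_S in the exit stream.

Exit C_A = C_{A0}(1−X) = 0.878×0.127 = 0.1115 kmol/m³.
Rates in a CSTR are evaluated at the outlet concentration: r_R = 0.0717×0.1115 = 0.007995, r_S = 1.23×0.1115^1.5 = 0.04580.
Overall selectivity = C_R/C_S = r_Rτ/(r_Sτ) = r_R/r_S = 0.175.

0.175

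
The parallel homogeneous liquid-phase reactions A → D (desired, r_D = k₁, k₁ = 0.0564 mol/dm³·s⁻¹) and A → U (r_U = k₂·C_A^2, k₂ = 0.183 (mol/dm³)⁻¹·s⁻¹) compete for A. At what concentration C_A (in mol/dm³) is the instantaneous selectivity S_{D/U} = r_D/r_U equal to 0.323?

0.977 mol/dm³

S_{D/U} = (k₁/k₂)·C_A^-2 ⇒ C_A = (S·k₂/k₁)^(-0.5).
= (0.323×0.183/0.0564)^(-0.5) = (1.048)^(-0.5) = 0.977 mol/dm³.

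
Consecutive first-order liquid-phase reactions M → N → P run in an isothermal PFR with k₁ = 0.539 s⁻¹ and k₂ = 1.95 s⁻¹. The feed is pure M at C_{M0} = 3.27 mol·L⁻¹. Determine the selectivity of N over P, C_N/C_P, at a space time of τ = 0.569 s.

1.42

The intermediate concentration in a first-order A→B→C sequence is C_N = k₁C_{M0}(e^(−k₁τ) − e^(−k₂τ))/(k₂−k₁).
e^(−k₁τ) = e^(−0.539×0.569) = e^(−0.3067) = 0.7359; e^(−k₂τ) = e^(−1.110) = 0.3297.
C_N = 0.539×3.27/(1.95−0.539) × (0.7359−0.3297) = 1.249×0.4062 = 0.5074 mol·L⁻¹.
C_M = C_{M0}e^(−k₁τ) = 2.406 mol·L⁻¹, so C_P = C_{M0}−C_M−C_N = 0.3563 mol·L⁻¹; C_N/C_P = 1.42.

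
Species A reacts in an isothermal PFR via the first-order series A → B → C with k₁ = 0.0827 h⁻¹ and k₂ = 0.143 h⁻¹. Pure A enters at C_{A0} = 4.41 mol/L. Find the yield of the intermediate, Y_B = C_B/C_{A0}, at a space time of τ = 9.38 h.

0.273

Solving the coupled first-order balances gives C_B(τ) = [k₁/(k₂−k₁)]·C_{A0}·(e^(−k₁τ) − e^(−k₂τ)).
e^(−k₁τ) = e^(−0.0827×9.38) = e^(−0.7757) = 0.4604; e^(−k₂τ) = e^(−1.341) = 0.2615.
C_B = 0.0827×4.41/(0.143−0.0827) × (0.4604−0.2615) = 6.048×0.1989 = 1.203 mol/L.
Y_B = C_B/C_{A0} = 1.203/4.41 = 0.273.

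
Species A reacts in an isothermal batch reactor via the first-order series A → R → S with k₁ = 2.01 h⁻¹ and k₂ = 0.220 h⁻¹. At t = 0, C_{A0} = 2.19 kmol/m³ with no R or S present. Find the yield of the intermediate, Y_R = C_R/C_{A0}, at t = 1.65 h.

The intermediate concentration in a first-order A→B→C sequence is C_R = k₁C_{A0}(e^(−k₁t) − e^(−k₂t))/(k₂−k₁).
e^(−k₁t) = e^(−2.01×1.65) = e^(−3.316) = 0.03628; e^(−k₂t) = e^(−0.3630) = 0.6956.
C_R = 2.01×2.19/(0.220−2.01) × (0.03628−0.6956) = (-2.459)×(-0.6593) = 1.621 kmol/m³.
Y_R = C_R/C_{A0} = 1.621/2.19 = 0.740.

0.740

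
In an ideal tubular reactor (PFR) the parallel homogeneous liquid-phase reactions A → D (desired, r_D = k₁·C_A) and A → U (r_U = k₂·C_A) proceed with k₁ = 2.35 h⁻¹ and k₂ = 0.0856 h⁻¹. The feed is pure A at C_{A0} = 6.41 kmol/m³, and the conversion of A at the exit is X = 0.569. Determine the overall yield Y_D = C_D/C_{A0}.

0.549

C_A = C_{A0}(1−X) = 2.763 kmol/m³.
Both paths are first order in A, so the instantaneous fraction to D is constant: dC_D/d(−C_A) = k₁/(k₁+k₂) = 0.9649.
C_D = 0.9649·(C_{A0}−C_A) = 0.9649×3.647 = 3.52 kmol/m³.
Y_D = C_D/C_{A0} = 3.519/6.41 = 0.549.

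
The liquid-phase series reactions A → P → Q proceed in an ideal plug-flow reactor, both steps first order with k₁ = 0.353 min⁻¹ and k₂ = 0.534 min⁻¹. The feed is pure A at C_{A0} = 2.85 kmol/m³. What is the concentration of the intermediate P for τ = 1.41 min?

For first-order series with pure A initially, C_P(τ) = k₁C_{A0}/(k₂−k₁)·(e^(−k₁τ) − e^(−k₂τ)).
e^(−k₁τ) = e^(−0.353×1.41) = e^(−0.4977) = 0.6079; e^(−k₂τ) = e^(−0.7529) = 0.4710.
C_P = 0.353×2.85/(0.534−0.353) × (0.6079−0.4710) = 5.558×0.1369 = 0.7611 kmol/m³.

0.761 kmol/m³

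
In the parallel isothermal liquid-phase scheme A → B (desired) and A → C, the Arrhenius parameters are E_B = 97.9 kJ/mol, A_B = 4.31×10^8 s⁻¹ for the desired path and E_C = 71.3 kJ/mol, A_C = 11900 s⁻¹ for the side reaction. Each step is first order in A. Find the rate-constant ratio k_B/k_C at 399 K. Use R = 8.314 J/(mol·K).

Since both paths have the same order in A, the concentration cancels and S_{B/C} = k_B/k_C = (A_B/A_C)·exp[(E_C−E_B)/(RT)].
(E_C−E_B)/(RT) = (71.3−97.9)×10³/(8.314×399) = -26600/3317 = -8.019.
k_B/k_C = (4.31×10^8/11900)·exp(-8.019) = 36218 × 3.293×10^-4 = 11.9.
Since E_B > E_C, raising the temperature improves selectivity toward B.

11.9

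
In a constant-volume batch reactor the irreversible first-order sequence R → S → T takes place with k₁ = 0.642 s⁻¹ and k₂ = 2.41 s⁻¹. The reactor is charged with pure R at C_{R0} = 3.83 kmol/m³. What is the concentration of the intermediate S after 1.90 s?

0.396 kmol/m³

Solving the coupled first-order balances gives C_S(t) = [k₁/(k₂−k₁)]·C_{R0}·(e^(−k₁t) − e^(−k₂t)).
e^(−k₁t) = e^(−0.642×1.90) = e^(−1.220) = 0.2953; e^(−k₂t) = e^(−4.579) = 0.01027.
C_S = 0.642×3.83/(2.41−0.642) × (0.2953−0.01027) = 1.391×0.2850 = 0.3964 kmol/m³.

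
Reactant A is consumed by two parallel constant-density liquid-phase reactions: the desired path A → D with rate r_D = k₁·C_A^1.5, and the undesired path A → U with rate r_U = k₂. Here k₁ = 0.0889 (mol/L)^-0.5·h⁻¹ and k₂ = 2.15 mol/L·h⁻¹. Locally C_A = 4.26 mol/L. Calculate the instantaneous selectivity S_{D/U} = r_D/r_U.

0.364

S_{D/U} = r_D/r_U = (k₁·C_A^1.5)/(k₂) = (k₁/k₂)·C_A^1.5.
= (0.0889×4.260^1.5) / (2.15) = 0.7817/2.150 = 0.364.
Since the desired path is higher order in A, keeping C_A high (PFR or concentrated feed) favours D.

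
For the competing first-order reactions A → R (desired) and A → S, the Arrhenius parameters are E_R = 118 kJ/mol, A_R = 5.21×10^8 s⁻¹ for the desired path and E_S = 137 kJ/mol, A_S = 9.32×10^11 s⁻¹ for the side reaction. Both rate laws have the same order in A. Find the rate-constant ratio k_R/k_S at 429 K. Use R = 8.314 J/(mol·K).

0.115

Since both paths have the same order in A, the concentration cancels and S_{R/S} = k_R/k_S = (A_R/A_S)·exp[(E_S−E_R)/(RT)].
(E_S−E_R)/(RT) = (137−118)×10³/(8.314×429) = 19000/3567 = 5.327.
k_R/k_S = (5.21×10^8/9.32×10^11)·exp(5.327) = 5.590×10^-4 × 205.8 = 0.115.
Since E_R < E_S, lowering the temperature improves selectivity toward R.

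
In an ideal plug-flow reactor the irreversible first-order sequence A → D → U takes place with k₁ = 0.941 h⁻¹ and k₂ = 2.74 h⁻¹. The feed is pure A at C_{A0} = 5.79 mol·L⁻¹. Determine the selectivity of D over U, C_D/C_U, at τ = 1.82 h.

0.125

The intermediate concentration in a first-order A→B→C sequence is C_D = k₁C_{A0}(e^(−k₁τ) − e^(−k₂τ))/(k₂−k₁).
e^(−k₁τ) = e^(−0.941×1.82) = e^(−1.713) = 0.1804; e^(−k₂τ) = e^(−4.987) = 0.006827.
C_D = 0.941×5.79/(2.74−0.941) × (0.1804−0.006827) = 3.029×0.1736 = 0.5257 mol·L⁻¹.
C_A = C_{A0}e^(−k₁τ) = 1.044 mol·L⁻¹, so C_U = C_{A0}−C_A−C_D = 4.220 mol·L⁻¹; C_D/C_U = 0.125.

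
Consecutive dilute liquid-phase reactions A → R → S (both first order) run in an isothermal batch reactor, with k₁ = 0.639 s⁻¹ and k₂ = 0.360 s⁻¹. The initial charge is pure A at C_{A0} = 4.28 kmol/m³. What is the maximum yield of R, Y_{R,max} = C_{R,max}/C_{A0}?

For a first-order series the maximum intermediate yield is C_{R,max}/C_{A0} = (k₁/k₂)^[k₂/(k₂−k₁)].
= (0.639/0.360)^(0.360/(0.360−0.639)) = (1.775)^(-1.290) = 0.4769.

0.477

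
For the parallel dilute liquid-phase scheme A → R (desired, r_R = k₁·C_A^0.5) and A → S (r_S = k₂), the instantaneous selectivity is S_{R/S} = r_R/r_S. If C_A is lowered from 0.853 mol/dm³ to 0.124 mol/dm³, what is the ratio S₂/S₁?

0.381

S_{R/S} = (k₁/k₂)·C_A^0.5, so S₂/S₁ = (C_{A,2}/C_{A,1})^0.5.
= (0.124/0.853)^0.5 = (0.1454)^0.5 = 0.381.
Selectivity toward R falls as C_A falls — high-concentration operation is favoured.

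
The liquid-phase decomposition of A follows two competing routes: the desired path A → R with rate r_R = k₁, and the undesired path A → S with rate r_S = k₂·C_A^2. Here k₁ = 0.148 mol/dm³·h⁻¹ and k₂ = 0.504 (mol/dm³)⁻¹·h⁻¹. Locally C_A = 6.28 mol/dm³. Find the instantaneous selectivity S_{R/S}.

0.00745

S_{R/S} = r_R/r_S = (k₁)/(k₂·C_A^2) = (k₁/k₂)·C_A^-2.
= (0.148) / (0.504×6.280^2) = 0.1480/19.88 = 0.00745.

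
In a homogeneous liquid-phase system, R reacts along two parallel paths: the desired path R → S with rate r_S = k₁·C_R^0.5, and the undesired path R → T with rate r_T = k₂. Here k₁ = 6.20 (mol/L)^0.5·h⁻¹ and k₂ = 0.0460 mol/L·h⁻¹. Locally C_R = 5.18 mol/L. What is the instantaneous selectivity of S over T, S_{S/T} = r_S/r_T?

S_{S/T} = r_S/r_T = (k₁·C_R^0.5)/(k₂) = (k₁/k₂)·C_R^0.5.
= (6.20×5.180^0.5) / (0.0460) = 14.11/0.04600 = 307.
Since the desired path is higher order in R, keeping C_R high (PFR or concentrated feed) favours S.

307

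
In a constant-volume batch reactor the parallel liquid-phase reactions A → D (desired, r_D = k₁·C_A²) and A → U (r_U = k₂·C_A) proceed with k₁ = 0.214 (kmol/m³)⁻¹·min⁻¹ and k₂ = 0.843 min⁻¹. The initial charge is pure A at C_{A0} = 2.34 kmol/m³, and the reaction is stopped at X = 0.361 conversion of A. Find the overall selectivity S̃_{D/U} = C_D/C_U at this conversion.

0.484

C_A = C_{A0}(1−X) = 1.495 kmol/m³.
Along a PFR/batch, dC_U/dC_A = −r_U/(r_D+r_U) = −k₂/(k₂+k₁·C_A).
Integrating from C_{A0} to C_A: C_U = (0.843/0.214)·ln[(0.843+0.214·2.34)/(0.843+0.214·1.50)] = 3.939·ln(1.344/1.163) = 0.5691 kmol/m³.
Then C_D = (C_{A0}−C_A) − C_U = 0.8447 − 0.5691 = 0.2756 kmol/m³.
S̃_{D/U} = C_D/C_U = 0.2756/0.5691 = 0.484.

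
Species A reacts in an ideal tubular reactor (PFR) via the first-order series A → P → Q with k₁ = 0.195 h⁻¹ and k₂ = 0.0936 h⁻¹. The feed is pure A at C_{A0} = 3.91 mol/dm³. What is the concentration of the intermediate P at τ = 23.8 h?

Solving the coupled first-order balances gives C_P(τ) = [k₁/(k₂−k₁)]·C_{A0}·(e^(−k₁τ) − e^(−k₂τ)).
e^(−k₁τ) = e^(−0.195×23.8) = e^(−4.641) = 0.009648; e^(−k₂τ) = e^(−2.228) = 0.1078.
C_P = 0.195×3.91/(0.0936−0.195) × (0.009648−0.1078) = (-7.519)×(-0.09813) = 0.7379 mol/dm³.

0.738 mol/dm³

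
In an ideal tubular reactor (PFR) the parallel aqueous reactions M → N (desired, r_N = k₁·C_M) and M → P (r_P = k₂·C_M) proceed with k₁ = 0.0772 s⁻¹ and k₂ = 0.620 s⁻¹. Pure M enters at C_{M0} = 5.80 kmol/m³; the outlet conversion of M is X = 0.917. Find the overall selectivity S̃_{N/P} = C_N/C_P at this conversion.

0.125

C_M = C_{M0}(1−X) = 0.4814 kmol/m³.
Both paths are first order in M, so the instantaneous fraction to N is constant: dC_N/d(−C_M) = k₁/(k₁+k₂) = 0.1107.
C_N = 0.1107·(C_{M0}−C_M) = 0.1107×5.319 = 0.589 kmol/m³.
C_P = (C_{M0}−C_M)−C_N = 4.730 kmol/m³; S̃_{N/P} = 0.5889/4.730 = 0.125.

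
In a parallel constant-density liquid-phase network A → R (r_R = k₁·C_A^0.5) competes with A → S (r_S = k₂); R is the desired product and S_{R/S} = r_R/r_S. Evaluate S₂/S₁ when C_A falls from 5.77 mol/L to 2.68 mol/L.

S_{R/S} = (k₁/k₂)·C_A^0.5, so S₂/S₁ = (C_{A,2}/C_{A,1})^0.5.
= (2.68/5.77)^0.5 = (0.4645)^0.5 = 0.682.
Selectivity toward R falls as C_A falls — high-concentration operation is favoured.

0.682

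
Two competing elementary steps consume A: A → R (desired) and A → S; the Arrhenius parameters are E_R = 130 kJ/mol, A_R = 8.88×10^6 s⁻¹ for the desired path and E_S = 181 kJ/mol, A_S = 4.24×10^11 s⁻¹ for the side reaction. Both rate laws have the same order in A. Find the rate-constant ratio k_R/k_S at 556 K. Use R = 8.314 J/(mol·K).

1.30

With equal orders, S_{R/S} = k_R/k_S = (A_R/A_S)·exp[(E_S−E_R)/(RT)].
(E_S−E_R)/(RT) = (181−130)×10³/(8.314×556) = 51000/4623 = 11.03.
k_R/k_S = (8.88×10^6/4.24×10^11)·exp(11.03) = 2.094×10^-5 × 61870 = 1.30.
Since E_R < E_S, lowering the temperature improves selectivity toward R.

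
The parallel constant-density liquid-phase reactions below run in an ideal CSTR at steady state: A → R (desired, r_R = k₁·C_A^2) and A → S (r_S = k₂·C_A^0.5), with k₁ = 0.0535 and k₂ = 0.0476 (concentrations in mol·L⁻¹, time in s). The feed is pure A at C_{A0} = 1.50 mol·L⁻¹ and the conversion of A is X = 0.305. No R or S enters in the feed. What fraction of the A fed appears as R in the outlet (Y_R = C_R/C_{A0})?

Exit C_A = C_{A0}(1−X) = 1.50×0.695 = 1.042 mol·L⁻¹.
A CSTR operates uniformly at the exit composition, giving r_R = 0.05814 and r_S = 0.04860 (each k·C_A^n at C_A = 1.042).
Fraction of consumed A going to R: r_R/(r_R+r_S) = 0.5447.
C_R = 0.5447·C_{A0}·X = 0.5447×1.50×0.305 = 0.249 mol·L⁻¹; Y_R = C_R/C_{A0} = 0.166.

0.166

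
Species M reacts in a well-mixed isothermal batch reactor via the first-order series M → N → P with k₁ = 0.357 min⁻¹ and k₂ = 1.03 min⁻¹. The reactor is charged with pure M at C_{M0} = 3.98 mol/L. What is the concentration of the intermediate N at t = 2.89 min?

For first-order series with pure M initially, C_N(t) = k₁C_{M0}/(k₂−k₁)·(e^(−k₁t) − e^(−k₂t)).
e^(−k₁t) = e^(−0.357×2.89) = e^(−1.032) = 0.3564; e^(−k₂t) = e^(−2.977) = 0.05096.
C_N = 0.357×3.98/(1.03−0.357) × (0.3564−0.05096) = 2.111×0.3054 = 0.6448 mol/L.

0.645 mol/L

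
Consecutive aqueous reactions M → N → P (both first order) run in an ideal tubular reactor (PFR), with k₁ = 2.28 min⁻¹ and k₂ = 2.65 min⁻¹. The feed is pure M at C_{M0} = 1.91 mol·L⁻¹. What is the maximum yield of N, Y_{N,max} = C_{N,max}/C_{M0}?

For a first-order series the maximum intermediate yield is C_{N,max}/C_{M0} = (k₁/k₂)^[k₂/(k₂−k₁)].
= (2.28/2.65)^(2.65/(2.65−2.28)) = (0.8604)^(7.162) = 0.3406.

0.341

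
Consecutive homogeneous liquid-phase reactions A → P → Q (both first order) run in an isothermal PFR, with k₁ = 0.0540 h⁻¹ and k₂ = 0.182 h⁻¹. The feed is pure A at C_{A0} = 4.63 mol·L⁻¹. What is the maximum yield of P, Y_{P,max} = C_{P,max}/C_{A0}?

At the optimum, C_{P,max}/C_{A0} = (k₁/k₂)^[k₂/(k₂−k₁)].
= (0.0540/0.182)^(0.182/(0.182−0.0540)) = (0.2967)^(1.422) = 0.1777.

0.178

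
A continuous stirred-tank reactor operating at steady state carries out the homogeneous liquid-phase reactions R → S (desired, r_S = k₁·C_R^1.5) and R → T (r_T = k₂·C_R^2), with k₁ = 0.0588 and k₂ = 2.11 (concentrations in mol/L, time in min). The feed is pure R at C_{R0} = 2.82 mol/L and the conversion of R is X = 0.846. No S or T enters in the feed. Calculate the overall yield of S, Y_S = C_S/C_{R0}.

0.0343

Exit C_R = C_{R0}(1−X) = 2.82×0.154 = 0.4343 mol/L.
A CSTR operates uniformly at the exit composition, giving r_S = 0.01683 and r_T = 0.3979 (each k·C_R^n at C_R = 0.4343).
Fraction of consumed R going to S: r_S/(r_S+r_T) = 0.04057.
C_S = 0.04057·C_{R0}·X = 0.04057×2.82×0.846 = 0.0968 mol/L; Y_S = C_S/C_{R0} = 0.0343.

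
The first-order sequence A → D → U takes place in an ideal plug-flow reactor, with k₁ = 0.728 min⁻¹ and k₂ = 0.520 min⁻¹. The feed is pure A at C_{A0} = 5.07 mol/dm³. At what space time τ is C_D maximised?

1.62 min

Setting dC_D/dτ = 0 gives τ_opt = ln(k₂/k₁)/(k₂−k₁).
= ln(0.520/0.728)/(0.520−0.728) = ln(0.7143)/-0.2080 = -0.3365/-0.2080 = 1.62 min.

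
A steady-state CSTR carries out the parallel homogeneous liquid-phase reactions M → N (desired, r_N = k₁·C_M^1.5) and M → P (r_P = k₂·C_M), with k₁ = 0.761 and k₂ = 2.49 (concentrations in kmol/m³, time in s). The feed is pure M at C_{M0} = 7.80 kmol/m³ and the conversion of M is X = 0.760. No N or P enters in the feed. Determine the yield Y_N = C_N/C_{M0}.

Exit C_M = C_{M0}(1−X) = 7.80×0.240 = 1.872 kmol/m³.
A CSTR operates uniformly at the exit composition, giving r_N = 1.949 and r_P = 4.661 (each k·C_M^n at C_M = 1.872).
Fraction of consumed M going to N: r_N/(r_N+r_P) = 0.2949.
C_N = 0.2949·C_{M0}·X = 0.2949×7.80×0.760 = 1.75 kmol/m³; Y_N = C_N/C_{M0} = 0.224.

0.224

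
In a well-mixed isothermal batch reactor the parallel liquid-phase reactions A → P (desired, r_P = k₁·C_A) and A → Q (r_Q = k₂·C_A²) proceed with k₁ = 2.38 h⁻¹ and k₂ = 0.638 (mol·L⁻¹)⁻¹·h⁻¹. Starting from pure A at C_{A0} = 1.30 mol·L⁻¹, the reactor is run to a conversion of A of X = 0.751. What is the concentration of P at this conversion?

0.805 mol·L⁻¹

C_A = C_{A0}(1−X) = 0.3237 mol·L⁻¹.
Along a PFR/batch, dC_P/dC_A = −r_P/(r_P+r_Q) = −k₁/(k₁+k₂·C_A).
Integrating from C_{A0} to C_A: C_P = (2.38/0.638)·ln[(2.38+0.638·1.30)/(2.38+0.638·0.324)] = 3.730·ln(3.209/2.587) = 0.8049 mol·L⁻¹.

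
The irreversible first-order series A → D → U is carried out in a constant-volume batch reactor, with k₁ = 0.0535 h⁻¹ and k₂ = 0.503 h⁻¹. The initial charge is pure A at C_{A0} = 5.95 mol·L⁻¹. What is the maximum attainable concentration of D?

At the optimum, C_{D,max}/C_{A0} = (k₁/k₂)^[k₂/(k₂−k₁)].
= (0.0535/0.503)^(0.503/(0.503−0.0535)) = (0.1064)^(1.119) = 0.08146.
C_{D,max} = 0.08146×5.95 = 0.485 mol·L⁻¹.

0.485 mol·L⁻¹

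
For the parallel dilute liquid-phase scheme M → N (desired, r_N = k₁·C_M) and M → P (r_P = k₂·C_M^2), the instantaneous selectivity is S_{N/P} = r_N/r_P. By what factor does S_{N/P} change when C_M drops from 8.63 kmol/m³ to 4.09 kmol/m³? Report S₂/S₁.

2.11

S_{N/P} = (k₁/k₂)·C_M⁻¹, so S₂/S₁ = (C_{M,2}/C_{M,1})⁻¹.
= 8.63/4.09 = 2.11.
Selectivity toward N rises as C_M falls — low-concentration operation is favoured.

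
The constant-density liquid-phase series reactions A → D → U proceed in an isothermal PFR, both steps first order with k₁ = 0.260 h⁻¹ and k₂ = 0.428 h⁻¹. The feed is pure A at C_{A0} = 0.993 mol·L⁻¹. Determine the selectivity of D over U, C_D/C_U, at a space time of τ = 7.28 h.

The intermediate concentration in a first-order A→B→C sequence is C_D = k₁C_{A0}(e^(−k₁τ) − e^(−k₂τ))/(k₂−k₁).
e^(−k₁τ) = e^(−0.260×7.28) = e^(−1.893) = 0.1506; e^(−k₂τ) = e^(−3.116) = 0.04434.
C_D = 0.260×0.993/(0.428−0.260) × (0.1506−0.04434) = 1.537×0.1063 = 0.1634 mol·L⁻¹.
C_A = C_{A0}e^(−k₁τ) = 0.1496 mol·L⁻¹, so C_U = C_{A0}−C_A−C_D = 0.6800 mol·L⁻¹; C_D/C_U = 0.240.

0.240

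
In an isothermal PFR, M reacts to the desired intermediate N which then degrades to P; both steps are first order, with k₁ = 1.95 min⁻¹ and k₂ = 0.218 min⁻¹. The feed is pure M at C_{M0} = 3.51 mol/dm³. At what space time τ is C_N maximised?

1.27 min

Setting dC_N/dτ = 0 gives τ_opt = ln(k₂/k₁)/(k₂−k₁).
= ln(0.218/1.95)/(0.218−1.95) = ln(0.1118)/-1.732 = -2.191/-1.732 = 1.27 min.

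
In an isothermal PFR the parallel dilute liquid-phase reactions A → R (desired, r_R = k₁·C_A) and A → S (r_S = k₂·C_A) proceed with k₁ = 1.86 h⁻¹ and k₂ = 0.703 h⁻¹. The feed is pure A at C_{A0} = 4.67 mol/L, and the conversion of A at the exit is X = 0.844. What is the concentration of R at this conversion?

2.86 mol/L

C_A = C_{A0}(1−X) = 0.7285 mol/L.
Both paths are first order in A, so the instantaneous fraction to R is constant: dC_R/d(−C_A) = k₁/(k₁+k₂) = 0.7257.
C_R = 0.7257·(C_{A0}−C_A) = 0.7257×3.941 = 2.86 mol/L.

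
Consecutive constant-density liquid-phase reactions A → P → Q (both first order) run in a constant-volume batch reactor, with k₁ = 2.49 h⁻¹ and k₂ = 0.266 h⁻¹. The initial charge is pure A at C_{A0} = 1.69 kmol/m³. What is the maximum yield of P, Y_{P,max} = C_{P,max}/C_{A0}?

0.765

At the optimum, C_{P,max}/C_{A0} = (k₁/k₂)^[k₂/(k₂−k₁)].
= (2.49/0.266)^(0.266/(0.266−2.49)) = (9.361)^(-0.1196) = 0.7653.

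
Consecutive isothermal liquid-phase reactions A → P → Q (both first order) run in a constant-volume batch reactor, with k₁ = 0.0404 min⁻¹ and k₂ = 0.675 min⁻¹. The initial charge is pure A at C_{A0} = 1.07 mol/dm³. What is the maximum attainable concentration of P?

At the optimum, C_{P,max}/C_{A0} = (k₁/k₂)^[k₂/(k₂−k₁)].
= (0.0404/0.675)^(0.675/(0.675−0.0404)) = (0.05985)^(1.064) = 0.05003.
C_{P,max} = 0.05003×1.07 = 0.0535 mol/dm³.

0.0535 mol/dm³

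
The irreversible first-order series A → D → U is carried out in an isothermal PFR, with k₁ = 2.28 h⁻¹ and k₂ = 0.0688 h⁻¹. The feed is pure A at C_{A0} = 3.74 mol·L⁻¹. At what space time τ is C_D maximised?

1.58 h

For first-order series the maximum of C_D occurs at τ_opt = ln(k₂/k₁)/(k₂−k₁).
= ln(0.0688/2.28)/(0.0688−2.28) = ln(0.03018)/-2.211 = -3.501/-2.211 = 1.58 h.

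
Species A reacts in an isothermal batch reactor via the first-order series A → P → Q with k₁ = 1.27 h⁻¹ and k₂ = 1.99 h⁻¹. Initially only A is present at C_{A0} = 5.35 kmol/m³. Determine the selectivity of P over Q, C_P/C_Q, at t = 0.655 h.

1.05

Solving the coupled first-order balances gives C_P(t) = [k₁/(k₂−k₁)]·C_{A0}·(e^(−k₁t) − e^(−k₂t)).
e^(−k₁t) = e^(−1.27×0.655) = e^(−0.8319) = 0.4352; e^(−k₂t) = e^(−1.303) = 0.2716.
C_P = 1.27×5.35/(1.99−1.27) × (0.4352−0.2716) = 9.437×0.1637 = 1.544 kmol/m³.
C_A = C_{A0}e^(−k₁t) = 2.329 kmol/m³, so C_Q = C_{A0}−C_A−C_P = 1.477 kmol/m³; C_P/C_Q = 1.05.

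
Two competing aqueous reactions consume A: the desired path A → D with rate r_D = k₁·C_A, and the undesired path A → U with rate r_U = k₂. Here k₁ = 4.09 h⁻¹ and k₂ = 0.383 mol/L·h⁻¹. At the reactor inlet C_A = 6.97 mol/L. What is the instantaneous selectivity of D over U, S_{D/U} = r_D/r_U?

S_{D/U} = r_D/r_U = (k₁·C_A)/(k₂) = (k₁/k₂)·C_A.
= (4.09×6.970) / (0.383) = 28.51/0.3830 = 74.4.
Since the desired path is higher order in A, keeping C_A high (PFR or concentrated feed) favours D.

74.4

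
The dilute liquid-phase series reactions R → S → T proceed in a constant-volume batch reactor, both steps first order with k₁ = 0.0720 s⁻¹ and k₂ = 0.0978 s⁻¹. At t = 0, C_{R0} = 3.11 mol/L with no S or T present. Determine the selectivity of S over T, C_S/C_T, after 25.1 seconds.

0.354

For first-order series with pure R initially, C_S(t) = k₁C_{R0}/(k₂−k₁)·(e^(−k₁t) − e^(−k₂t)).
e^(−k₁t) = e^(−0.0720×25.1) = e^(−1.807) = 0.1641; e^(−k₂t) = e^(−2.455) = 0.08588.
C_S = 0.0720×3.11/(0.0978−0.0720) × (0.1641−0.08588) = 8.679×0.07823 = 0.6790 mol/L.
C_R = C_{R0}e^(−k₁t) = 0.5104 mol/L, so C_T = C_{R0}−C_R−C_S = 1.921 mol/L; C_S/C_T = 0.354.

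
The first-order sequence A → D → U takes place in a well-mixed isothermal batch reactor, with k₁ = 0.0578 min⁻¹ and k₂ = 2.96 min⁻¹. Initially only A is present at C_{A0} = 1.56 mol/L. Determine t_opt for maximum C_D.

1.36 min

For first-order series the maximum of C_D occurs at t_opt = ln(k₂/k₁)/(k₂−k₁).
= ln(2.96/0.0578)/(2.96−0.0578) = ln(51.21)/2.902 = 3.936/2.902 = 1.36 min.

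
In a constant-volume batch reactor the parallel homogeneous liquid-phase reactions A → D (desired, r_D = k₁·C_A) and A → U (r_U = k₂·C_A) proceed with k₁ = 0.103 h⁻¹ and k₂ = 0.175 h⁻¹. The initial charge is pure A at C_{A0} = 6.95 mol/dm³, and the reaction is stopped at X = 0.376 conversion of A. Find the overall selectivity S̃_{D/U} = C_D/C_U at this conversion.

C_A = C_{A0}(1−X) = 4.337 mol/dm³.
Both paths are first order in A, so the instantaneous fraction to D is constant: dC_D/d(−C_A) = k₁/(k₁+k₂) = 0.3705.
C_D = 0.3705·(C_{A0}−C_A) = 0.3705×2.613 = 0.968 mol/dm³.
C_U = (C_{A0}−C_A)−C_D = 1.645 mol/dm³; S̃_{D/U} = 0.9682/1.645 = 0.589.

0.589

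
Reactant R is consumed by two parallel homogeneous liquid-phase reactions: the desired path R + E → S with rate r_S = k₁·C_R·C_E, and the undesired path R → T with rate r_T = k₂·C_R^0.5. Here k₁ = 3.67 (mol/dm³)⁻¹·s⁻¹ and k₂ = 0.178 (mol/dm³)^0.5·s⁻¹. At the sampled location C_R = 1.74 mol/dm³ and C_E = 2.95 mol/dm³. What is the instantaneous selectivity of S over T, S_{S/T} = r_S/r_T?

S_{S/T} = r_S/r_T = (k₁·C_R·C_E)/(k₂·C_R^0.5) = (k₁/k₂)·C_R^0.5·C_E.
= (3.67×1.740×2.950) / (0.178×1.740^0.5) = 18.84/0.2348 = 80.2.
Since the desired path is higher order in R, keeping C_R high (PFR or concentrated feed) favours S.

80.2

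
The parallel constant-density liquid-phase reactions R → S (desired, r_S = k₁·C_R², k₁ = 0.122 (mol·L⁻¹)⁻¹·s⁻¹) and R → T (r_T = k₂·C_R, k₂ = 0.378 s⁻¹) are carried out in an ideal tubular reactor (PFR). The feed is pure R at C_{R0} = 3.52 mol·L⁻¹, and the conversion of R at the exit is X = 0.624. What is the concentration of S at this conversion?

C_R = C_{R0}(1−X) = 1.324 mol·L⁻¹.
Along a PFR/batch, dC_T/dC_R = −r_T/(r_S+r_T) = −k₂/(k₂+k₁·C_R).
Integrating from C_{R0} to C_R: C_T = (0.378/0.122)·ln[(0.378+0.122·3.52)/(0.378+0.122·1.32)] = 3.098·ln(0.8074/0.5395) = 1.250 mol·L⁻¹.
Then C_S = (C_{R0}−C_R) − C_T = 2.196 − 1.250 = 0.9470 mol·L⁻¹.

0.947 mol·L⁻¹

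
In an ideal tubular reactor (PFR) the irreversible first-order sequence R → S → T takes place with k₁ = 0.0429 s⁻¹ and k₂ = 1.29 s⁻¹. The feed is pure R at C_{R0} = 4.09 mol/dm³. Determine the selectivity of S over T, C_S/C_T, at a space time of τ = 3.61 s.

0.255

The intermediate concentration in a first-order A→B→C sequence is C_S = k₁C_{R0}(e^(−k₁τ) − e^(−k₂τ))/(k₂−k₁).
e^(−k₁τ) = e^(−0.0429×3.61) = e^(−0.1549) = 0.8565; e^(−k₂τ) = e^(−4.657) = 0.009496.
C_S = 0.0429×4.09/(1.29−0.0429) × (0.8565−0.009496) = 0.1407×0.8470 = 0.1192 mol/dm³.
C_R = C_{R0}e^(−k₁τ) = 3.503 mol/dm³, so C_T = C_{R0}−C_R−C_S = 0.4676 mol/dm³; C_S/C_T = 0.255.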